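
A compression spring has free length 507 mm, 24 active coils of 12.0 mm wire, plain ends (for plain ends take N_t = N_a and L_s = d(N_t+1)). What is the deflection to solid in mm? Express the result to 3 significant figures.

207 mm

N_t = 24; L_s = 12.0·25 = 300 mm
δ_solid = L₀ − L_s = 507 − 300 = 207 mm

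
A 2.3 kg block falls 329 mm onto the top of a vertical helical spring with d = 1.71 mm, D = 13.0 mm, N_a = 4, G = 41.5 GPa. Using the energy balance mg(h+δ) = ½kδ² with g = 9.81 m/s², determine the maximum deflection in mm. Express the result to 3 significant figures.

58.9 mm

k = Gd⁴/(8D³N_a) = (41.5×10³)(1.71⁴)/(8·13.0³·4) = 5.0472 N/mm
W = mg = 2.3 × 9.81 = 22.563 N
½kδ² − Wδ − Wh = 0 → δ = (W + √(W² + 2kWh))/k
δ = (22.563 + √(509.09 + 74933.4))/5.0472 = (22.563 + 274.67)/5.0472 = 58.89 mm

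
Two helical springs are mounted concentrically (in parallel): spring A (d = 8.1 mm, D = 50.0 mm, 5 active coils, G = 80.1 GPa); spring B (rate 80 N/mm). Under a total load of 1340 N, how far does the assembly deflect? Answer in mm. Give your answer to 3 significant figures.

k_A = Gd⁴/(8D³N_a) = (80.1×10³)(8.1⁴)/(8·50.0³·5) = 68.961 N/mm
Parallel: k_eq = 68.961 + 80 = 148.96 N/mm
δ = F/k_eq = 1340/148.96 = 8.9957 mm

9.00 mm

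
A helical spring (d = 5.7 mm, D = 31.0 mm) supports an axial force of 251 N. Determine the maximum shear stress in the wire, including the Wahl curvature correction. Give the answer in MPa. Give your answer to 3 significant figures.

Spring index C = D/d = 31.0/5.7 = 5.4386
K_W = (4C−1)/(4C−4) + 0.615/C = 20.754/17.754 + 0.1131 = 1.2821
τ₀ = 8FD/(πd³) = 8·251·31.0/(π·5.7³) = 62248/581.8 = 106.99 MPa
τ_max = K·τ₀ = 1.2821 × 106.99 = 137.17 MPa

137 MPa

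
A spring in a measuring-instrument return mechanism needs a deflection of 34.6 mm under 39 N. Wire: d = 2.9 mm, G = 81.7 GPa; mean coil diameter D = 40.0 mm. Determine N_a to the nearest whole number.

10

Required rate k = F/δ = 39/34.6 = 1.1272 N/mm
N_a = Gd⁴/(8D³k) = (81.7×10³ × 2.9⁴)/(8 × 40.0³ × 1.1272)
    = 5.77849e+06 / 577110 = 10.01 → 10 coils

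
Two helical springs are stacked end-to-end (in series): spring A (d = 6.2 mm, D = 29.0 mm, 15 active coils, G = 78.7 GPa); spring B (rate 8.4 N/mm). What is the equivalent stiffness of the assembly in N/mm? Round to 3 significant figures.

6.93 N/mm

k_A = Gd⁴/(8D³N_a) = (78.7×10³)(6.2⁴)/(8·29.0³·15) = 39.734 N/mm
Series: 1/k_eq = 1/39.734 + 1/8.4 = 0.14421; k_eq = 6.9341 N/mm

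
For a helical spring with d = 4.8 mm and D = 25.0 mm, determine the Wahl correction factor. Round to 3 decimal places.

1.296

C = D/d = 25.0/4.8 = 5.2083
K_W = (4C−1)/(4C−4) + 0.615/C = 19.833/16.833 + 0.1181 = 1.2963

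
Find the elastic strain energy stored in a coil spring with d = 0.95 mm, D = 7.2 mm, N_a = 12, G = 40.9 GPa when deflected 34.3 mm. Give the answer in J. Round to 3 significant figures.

0.547 J

k = Gd⁴/(8D³N_a) = (40.9×10³)(0.95⁴)/(8·7.2³·12) = 0.92971 N/mm
U = ½kδ² = 0.5 × 0.92971 × 34.3² = 546.9 N·mm = 0.5469 J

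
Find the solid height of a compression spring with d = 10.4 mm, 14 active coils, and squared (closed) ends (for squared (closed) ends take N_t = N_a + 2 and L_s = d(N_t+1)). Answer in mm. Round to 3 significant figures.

177 mm

squared (closed) ends: N_t = N_a + 2 = 14 + 2 = 16
L_s = d·(N_t+1) = 10.4 × 17 = 176.8 mm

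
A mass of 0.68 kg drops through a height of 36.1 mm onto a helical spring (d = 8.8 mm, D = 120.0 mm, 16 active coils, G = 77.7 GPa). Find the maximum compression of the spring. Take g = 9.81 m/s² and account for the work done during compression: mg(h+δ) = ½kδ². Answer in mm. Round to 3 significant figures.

k = Gd⁴/(8D³N_a) = (77.7×10³)(8.8⁴)/(8·120.0³·16) = 2.1067 N/mm
W = mg = 0.68 × 9.81 = 6.6708 N
½kδ² − Wδ − Wh = 0 → δ = (W + √(W² + 2kWh))/k
δ = (6.6708 + √(44.5 + 1014.64))/2.1067 = (6.6708 + 32.544)/2.1067 = 18.615 mm

18.6 mm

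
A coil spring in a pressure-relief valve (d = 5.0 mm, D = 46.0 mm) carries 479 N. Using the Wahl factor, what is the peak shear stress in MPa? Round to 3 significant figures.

520 MPa

Spring index C = D/d = 46.0/5.0 = 9.2000
K_W = (4C−1)/(4C−4) + 0.615/C = 35.800/32.800 + 0.0668 = 1.1583
τ₀ = 8FD/(πd³) = 8·479·46.0/(π·5.0³) = 176272/392.7 = 448.87 MPa
τ_max = K·τ₀ = 1.1583 × 448.87 = 519.93 MPa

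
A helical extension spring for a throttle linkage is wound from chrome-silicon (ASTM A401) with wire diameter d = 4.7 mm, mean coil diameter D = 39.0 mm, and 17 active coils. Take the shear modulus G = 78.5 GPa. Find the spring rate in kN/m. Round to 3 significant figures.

4.75 kN/m

k = Gd⁴/(8D³N_a) = (78.5×10³ × 4.7⁴) / (8 × 39.0³ × 17)
  = 3.83055e+07 / 8.06738e+06 = 4.7482 N/mm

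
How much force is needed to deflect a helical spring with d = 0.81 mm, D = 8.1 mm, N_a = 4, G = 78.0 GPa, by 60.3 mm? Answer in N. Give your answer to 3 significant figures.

119 N

k = Gd⁴/(8D³N_a) = (78.0×10³)(0.81⁴)/(8·8.1³·4) = 1.9744 N/mm
F = k·δ = 1.9744 × 60.3 = 119.05 N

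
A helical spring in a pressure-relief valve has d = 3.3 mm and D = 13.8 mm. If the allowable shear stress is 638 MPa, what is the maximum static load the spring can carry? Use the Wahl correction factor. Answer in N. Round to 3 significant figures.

C = D/d = 13.8/3.3 = 4.1818
K_W = (4C−1)/(4C−4) + 0.615/C = 15.727/12.727 + 0.1471 = 1.3828
τ_max = K·8FD/(πd³) → F_max = τ_allow·πd³/(8DK)
F_max = 638·π·3.3³/(8·13.8·1.3828) = 72030/152.66 = 471.84 N

472 N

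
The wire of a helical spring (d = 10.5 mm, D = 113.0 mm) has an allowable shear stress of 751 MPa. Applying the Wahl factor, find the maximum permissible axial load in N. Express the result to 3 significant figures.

2660 N

C = D/d = 113.0/10.5 = 10.7619
K_W = (4C−1)/(4C−4) + 0.615/C = 42.048/39.048 + 0.0571 = 1.1340
τ_max = K·8FD/(πd³) → F_max = τ_allow·πd³/(8DK)
F_max = 751·π·10.5³/(8·113.0·1.1340) = 2.7312e+06/1025.1 = 2664.3 N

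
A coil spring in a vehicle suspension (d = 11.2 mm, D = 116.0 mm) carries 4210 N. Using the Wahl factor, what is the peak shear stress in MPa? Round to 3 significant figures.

Spring index C = D/d = 116.0/11.2 = 10.3571
K_W = (4C−1)/(4C−4) + 0.615/C = 40.429/37.429 + 0.0594 = 1.1395
τ₀ = 8FD/(πd³) = 8·4210·116.0/(π·11.2³) = 3.90688e+06/4413.7 = 885.17 MPa
τ_max = K·τ₀ = 1.1395 × 885.17 = 1008.7 MPa

1010 MPa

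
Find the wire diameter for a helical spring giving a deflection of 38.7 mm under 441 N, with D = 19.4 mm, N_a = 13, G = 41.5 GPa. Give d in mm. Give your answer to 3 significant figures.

3.80 mm

Required rate k = F/δ = 441/38.7 = 11.395 N/mm
d = (8D³N_a·k / G)^(1/4) = (8·19.4³·13·11.395 / (41.5×10³))^0.25
  = (208.51)^0.25 = 3.8000 mm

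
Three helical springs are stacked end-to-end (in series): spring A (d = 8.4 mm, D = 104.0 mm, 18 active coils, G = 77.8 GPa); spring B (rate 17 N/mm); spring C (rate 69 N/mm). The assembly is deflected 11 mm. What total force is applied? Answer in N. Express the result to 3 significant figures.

k_A = Gd⁴/(8D³N_a) = (77.8×10³)(8.4⁴)/(8·104.0³·18) = 2.3913 N/mm
Series: 1/k_eq = 1/2.3913 + 1/17 + 1/69 = 0.4915; k_eq = 2.0346 N/mm
F = k_eq·δ = 2.0346·11 = 22.381 N

22.4 N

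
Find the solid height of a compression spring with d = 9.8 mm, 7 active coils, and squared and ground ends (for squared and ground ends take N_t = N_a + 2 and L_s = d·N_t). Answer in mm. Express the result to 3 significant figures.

88.2 mm

squared and ground ends: N_t = N_a + 2 = 7 + 2 = 9
L_s = d·N_t = 9.8 × 9 = 88.2 mm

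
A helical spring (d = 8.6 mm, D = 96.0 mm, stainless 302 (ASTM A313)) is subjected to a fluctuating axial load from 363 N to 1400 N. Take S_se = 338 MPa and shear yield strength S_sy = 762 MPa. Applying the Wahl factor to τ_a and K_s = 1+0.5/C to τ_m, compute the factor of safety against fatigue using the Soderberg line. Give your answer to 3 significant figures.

0.885

C = D/d = 96.0/8.6 = 11.1628; K_W = (4C−1)/(4C−4)+0.615/C = 1.1289; K_s = 1+0.5/C = 1.0448
F_a = (F_max−F_min)/2 = 518.5 N; F_m = (F_max+F_min)/2 = 881.5 N
τ_a = K_W·8F_aD/(πd³) = 1.1289 × 199.28 = 224.97 MPa
τ_m = K_s·8F_mD/(πd³) = 1.0448 × 338.8 = 353.97 MPa
Soderberg: 1/n_f = τ_a/S_se + τ_m/S_sy = 224.97/338 + 353.97/762 = 0.66558 + 0.46453 = 1.1301
n_f = 1/1.1301 = 0.8849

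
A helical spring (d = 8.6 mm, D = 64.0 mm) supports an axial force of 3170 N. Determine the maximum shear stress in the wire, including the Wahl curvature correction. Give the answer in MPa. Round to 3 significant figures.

Spring index C = D/d = 64.0/8.6 = 7.4419
K_W = (4C−1)/(4C−4) + 0.615/C = 28.767/25.767 + 0.0826 = 1.1991
τ₀ = 8FD/(πd³) = 8·3170·64.0/(π·8.6³) = 1.62304e+06/1998.2 = 812.24 MPa
τ_max = K·τ₀ = 1.1991 × 812.24 = 973.93 MPa

974 MPa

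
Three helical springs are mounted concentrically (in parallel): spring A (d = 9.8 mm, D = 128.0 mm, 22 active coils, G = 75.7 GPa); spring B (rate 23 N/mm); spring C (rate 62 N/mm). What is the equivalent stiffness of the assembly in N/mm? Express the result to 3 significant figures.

k_A = Gd⁴/(8D³N_a) = (75.7×10³)(9.8⁴)/(8·128.0³·22) = 1.8917 N/mm
Parallel: k_eq = 1.8917 + 23 + 62 = 86.892 N/mm

86.9 N/mm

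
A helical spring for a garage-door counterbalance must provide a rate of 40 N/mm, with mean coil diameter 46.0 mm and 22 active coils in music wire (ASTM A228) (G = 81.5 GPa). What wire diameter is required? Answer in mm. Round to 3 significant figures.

9.58 mm

d = (8D³N_a·k / G)^(1/4) = (8·46.0³·22·40 / (81.5×10³))^0.25
  = (8407.9)^0.25 = 9.5757 mm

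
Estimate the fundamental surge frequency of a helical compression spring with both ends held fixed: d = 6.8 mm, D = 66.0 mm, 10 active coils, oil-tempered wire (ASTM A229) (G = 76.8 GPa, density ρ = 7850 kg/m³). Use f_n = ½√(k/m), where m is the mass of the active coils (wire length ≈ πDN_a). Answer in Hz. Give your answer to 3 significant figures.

55.0 Hz

k = Gd⁴/(8D³N_a) = (76.8×10³)(6.8⁴)/(8·66.0³·10) = 7.1396 N/mm = 7139.6 N/m
Wire length L = πDN_a = π·66.0·10 = 2073.5 mm
m = ρ·(πd²/4)·L = 7850 × 36.317×10⁻⁶ m² × 2.0735 m = 0.59111 kg
f_n = ½√(k/m) = 0.5·√(7139.6/0.59111) = 0.5·√(12078) = 54.951 Hz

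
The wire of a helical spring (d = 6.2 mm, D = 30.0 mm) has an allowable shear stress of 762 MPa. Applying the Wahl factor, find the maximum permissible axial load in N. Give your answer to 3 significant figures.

C = D/d = 30.0/6.2 = 4.8387
K_W = (4C−1)/(4C−4) + 0.615/C = 18.355/15.355 + 0.1271 = 1.3225
τ_max = K·8FD/(πd³) → F_max = τ_allow·πd³/(8DK)
F_max = 762·π·6.2³/(8·30.0·1.3225) = 5.7053e+05/317.39 = 1797.5 N

1800 N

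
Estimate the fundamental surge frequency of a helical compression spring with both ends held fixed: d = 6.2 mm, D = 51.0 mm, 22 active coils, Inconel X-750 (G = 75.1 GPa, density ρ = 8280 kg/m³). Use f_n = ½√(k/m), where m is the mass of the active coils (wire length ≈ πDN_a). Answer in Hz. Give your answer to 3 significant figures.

36.7 Hz

k = Gd⁴/(8D³N_a) = (75.1×10³)(6.2⁴)/(8·51.0³·22) = 4.7532 N/mm = 4753.2 N/m
Wire length L = πDN_a = π·51.0·22 = 3524.9 mm
m = ρ·(πd²/4)·L = 8280 × 30.191×10⁻⁶ m² × 3.5249 m = 0.88114 kg
f_n = ½√(k/m) = 0.5·√(4753.2/0.88114) = 0.5·√(5394.3) = 36.723 Hz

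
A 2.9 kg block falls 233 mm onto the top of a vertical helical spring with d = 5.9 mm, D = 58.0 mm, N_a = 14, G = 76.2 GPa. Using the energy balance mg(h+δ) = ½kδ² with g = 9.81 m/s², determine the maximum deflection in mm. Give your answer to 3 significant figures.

63.2 mm

k = Gd⁴/(8D³N_a) = (76.2×10³)(5.9⁴)/(8·58.0³·14) = 4.2253 N/mm
W = mg = 2.9 × 9.81 = 28.449 N
½kδ² − Wδ − Wh = 0 → δ = (W + √(W² + 2kWh))/k
δ = (28.449 + √(809.35 + 56016.2))/4.2253 = (28.449 + 238.38)/4.2253 = 63.15 mm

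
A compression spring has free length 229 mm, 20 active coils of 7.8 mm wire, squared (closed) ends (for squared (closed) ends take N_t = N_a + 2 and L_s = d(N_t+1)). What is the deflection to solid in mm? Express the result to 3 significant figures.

49.6 mm

N_t = 22; L_s = 7.8·23 = 179.4 mm
δ_solid = L₀ − L_s = 229 − 179.4 = 49.6 mm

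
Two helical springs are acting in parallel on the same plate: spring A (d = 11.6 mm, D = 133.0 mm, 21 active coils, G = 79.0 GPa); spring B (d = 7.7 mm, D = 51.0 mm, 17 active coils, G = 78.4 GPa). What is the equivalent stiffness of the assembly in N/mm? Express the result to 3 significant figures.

18.9 N/mm

k_A = Gd⁴/(8D³N_a) = (79.0×10³)(11.6⁴)/(8·133.0³·21) = 3.6191 N/mm
k_B = Gd⁴/(8D³N_a) = (78.4×10³)(7.7⁴)/(8·51.0³·17) = 15.277 N/mm
Parallel: k_eq = 3.6191 + 15.277 = 18.896 N/mm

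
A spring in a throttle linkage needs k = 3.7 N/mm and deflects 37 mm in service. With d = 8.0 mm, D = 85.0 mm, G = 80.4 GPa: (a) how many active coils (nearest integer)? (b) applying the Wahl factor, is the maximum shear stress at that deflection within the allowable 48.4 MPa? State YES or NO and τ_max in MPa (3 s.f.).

(a) 18 coils; (b) NO, τ_max = 66.2 MPa

N_a = Gd⁴/(8D³k) = (80.4×10³)(8.0⁴)/(8·85.0³·3.7) = 18.12 → N_a = 18
Actual rate k = Gd⁴/(8D³·18) = 3.7239 N/mm
Working load F = kδ = 3.7239·37 = 137.78 N
C = 85.0/8.0 = 10.6250; K_W = (4C−1)/(4C−4)+0.615/C = 1.1358
τ_max = K_W·8FD/(πd³) = 1.1358·58.249 = 66.159 MPa
τ_max > 48.4 MPa → exceeds allowable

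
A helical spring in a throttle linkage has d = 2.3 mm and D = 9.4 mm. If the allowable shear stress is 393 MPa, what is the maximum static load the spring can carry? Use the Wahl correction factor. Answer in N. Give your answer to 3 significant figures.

143 N

C = D/d = 9.4/2.3 = 4.0870
K_W = (4C−1)/(4C−4) + 0.615/C = 15.348/12.348 + 0.1505 = 1.3934
τ_max = K·8FD/(πd³) → F_max = τ_allow·πd³/(8DK)
F_max = 393·π·2.3³/(8·9.4·1.3934) = 15022/104.79 = 143.36 N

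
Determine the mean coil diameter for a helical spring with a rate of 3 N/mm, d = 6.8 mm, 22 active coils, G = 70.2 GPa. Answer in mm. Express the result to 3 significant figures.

65.8 mm

D = (Gd⁴/(8N_a·k))^(1/3) = (70.2×10³·6.8⁴/(8·22·3))^(1/3)
  = (284275)^(1/3) = 65.7526 mm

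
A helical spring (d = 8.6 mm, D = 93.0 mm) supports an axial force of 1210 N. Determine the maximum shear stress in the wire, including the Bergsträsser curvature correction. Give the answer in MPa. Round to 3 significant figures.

Spring index C = D/d = 93.0/8.6 = 10.8140
K_B = (4C+2)/(4C−3) = 45.256/40.256 = 1.1242
τ₀ = 8FD/(πd³) = 8·1210·93.0/(π·8.6³) = 900240/1998.2 = 450.52 MPa
τ_max = K·τ₀ = 1.1242 × 450.52 = 506.48 MPa

506 MPa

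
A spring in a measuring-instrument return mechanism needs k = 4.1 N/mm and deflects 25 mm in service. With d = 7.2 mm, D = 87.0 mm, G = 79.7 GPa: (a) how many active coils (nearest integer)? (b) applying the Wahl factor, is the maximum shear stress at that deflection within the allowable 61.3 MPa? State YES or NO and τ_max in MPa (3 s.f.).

N_a = Gd⁴/(8D³k) = (79.7×10³)(7.2⁴)/(8·87.0³·4.1) = 9.916 → N_a = 10
Actual rate k = Gd⁴/(8D³·10) = 4.0657 N/mm
Working load F = kδ = 4.0657·25 = 101.64 N
C = 87.0/7.2 = 12.0833; K_W = (4C−1)/(4C−4)+0.615/C = 1.1186
τ_max = K_W·8FD/(πd³) = 1.1186·60.331 = 67.484 MPa
τ_max > 61.3 MPa → exceeds allowable

(a) 10 coils; (b) NO, τ_max = 67.5 MPa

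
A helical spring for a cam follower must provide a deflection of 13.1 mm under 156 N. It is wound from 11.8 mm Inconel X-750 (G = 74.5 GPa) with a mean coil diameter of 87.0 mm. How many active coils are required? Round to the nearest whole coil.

Required rate k = F/δ = 156/13.1 = 11.908 N/mm
N_a = Gd⁴/(8D³k) = (74.5×10³ × 11.8⁴)/(8 × 87.0³ × 11.908)
    = 1.44439e+09 / 6.27337e+07 = 23.02 → 23 coils

23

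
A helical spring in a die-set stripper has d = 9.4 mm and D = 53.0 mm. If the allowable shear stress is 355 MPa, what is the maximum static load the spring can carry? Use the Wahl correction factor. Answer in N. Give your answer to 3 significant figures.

1720 N

C = D/d = 53.0/9.4 = 5.6383
K_W = (4C−1)/(4C−4) + 0.615/C = 21.553/18.553 + 0.1091 = 1.2708
τ_max = K·8FD/(πd³) → F_max = τ_allow·πd³/(8DK)
F_max = 355·π·9.4³/(8·53.0·1.2708) = 9.2632e+05/538.81 = 1719.2 N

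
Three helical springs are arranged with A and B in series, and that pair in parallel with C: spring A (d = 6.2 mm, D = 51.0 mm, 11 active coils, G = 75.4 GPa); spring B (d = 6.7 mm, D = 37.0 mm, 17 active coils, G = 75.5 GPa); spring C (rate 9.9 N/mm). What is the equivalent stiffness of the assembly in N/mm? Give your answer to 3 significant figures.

16.6 N/mm

k_A = Gd⁴/(8D³N_a) = (75.4×10³)(6.2⁴)/(8·51.0³·11) = 9.5443 N/mm
k_B = Gd⁴/(8D³N_a) = (75.5×10³)(6.7⁴)/(8·37.0³·17) = 22.085 N/mm
Springs A,B series: k_AB = 1/(1/9.5443+1/22.085) = 6.6643 N/mm; parallel with C: k_eq = 6.6643+9.9 = 16.564 N/mm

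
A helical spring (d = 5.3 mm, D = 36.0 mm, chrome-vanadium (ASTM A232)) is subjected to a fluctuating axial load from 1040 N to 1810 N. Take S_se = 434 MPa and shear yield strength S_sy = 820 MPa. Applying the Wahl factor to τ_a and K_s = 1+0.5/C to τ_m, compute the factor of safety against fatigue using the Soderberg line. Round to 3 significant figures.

0.551

C = D/d = 36.0/5.3 = 6.7925; K_W = (4C−1)/(4C−4)+0.615/C = 1.2200; K_s = 1+0.5/C = 1.0736
F_a = (F_max−F_min)/2 = 385 N; F_m = (F_max+F_min)/2 = 1425 N
τ_a = K_W·8F_aD/(πd³) = 1.2200 × 237.07 = 289.23 MPa
τ_m = K_s·8F_mD/(πd³) = 1.0736 × 877.47 = 942.06 MPa
Soderberg: 1/n_f = τ_a/S_se + τ_m/S_sy = 289.23/434 + 942.06/820 = 0.66643 + 1.14885 = 1.8153
n_f = 1/1.8153 = 0.5509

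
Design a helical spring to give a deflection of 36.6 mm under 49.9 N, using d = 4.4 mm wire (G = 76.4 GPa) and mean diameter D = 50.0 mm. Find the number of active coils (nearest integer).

21

Required rate k = F/δ = 49.9/36.6 = 1.3634 N/mm
N_a = Gd⁴/(8D³k) = (76.4×10³ × 4.4⁴)/(8 × 50.0³ × 1.3634)
    = 2.86355e+07 / 1.36339e+06 = 21 → 21 coils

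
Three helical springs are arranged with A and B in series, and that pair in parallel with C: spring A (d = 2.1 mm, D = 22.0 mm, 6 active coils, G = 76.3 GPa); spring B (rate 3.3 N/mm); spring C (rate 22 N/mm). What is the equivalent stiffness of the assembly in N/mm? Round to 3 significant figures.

23.5 N/mm

k_A = Gd⁴/(8D³N_a) = (76.3×10³)(2.1⁴)/(8·22.0³·6) = 2.9033 N/mm
Springs A,B series: k_AB = 1/(1/2.9033+1/3.3) = 1.5445 N/mm; parallel with C: k_eq = 1.5445+22 = 23.544 N/mm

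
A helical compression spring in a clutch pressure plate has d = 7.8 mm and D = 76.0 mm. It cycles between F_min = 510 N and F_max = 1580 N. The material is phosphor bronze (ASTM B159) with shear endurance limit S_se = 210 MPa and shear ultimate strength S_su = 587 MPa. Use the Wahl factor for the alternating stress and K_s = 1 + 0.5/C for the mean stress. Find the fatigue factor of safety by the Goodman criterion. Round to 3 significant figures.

0.511

C = D/d = 76.0/7.8 = 9.7436; K_W = (4C−1)/(4C−4)+0.615/C = 1.1489; K_s = 1+0.5/C = 1.0513
F_a = (F_max−F_min)/2 = 535 N; F_m = (F_max+F_min)/2 = 1045 N
τ_a = K_W·8F_aD/(πd³) = 1.1489 × 218.18 = 250.67 MPa
τ_m = K_s·8F_mD/(πd³) = 1.0513 × 426.17 = 448.04 MPa
Goodman: 1/n_f = τ_a/S_se + τ_m/S_su = 250.67/210 + 448.04/587 = 1.19367 + 0.76328 = 1.9569
n_f = 1/1.9569 = 0.511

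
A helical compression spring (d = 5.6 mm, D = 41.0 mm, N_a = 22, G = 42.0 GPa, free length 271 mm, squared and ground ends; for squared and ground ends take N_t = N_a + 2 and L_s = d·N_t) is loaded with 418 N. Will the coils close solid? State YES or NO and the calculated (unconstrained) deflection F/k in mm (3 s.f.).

NO, δ = 123 mm

k = Gd⁴/(8D³N_a) = (42.0×10³)(5.6⁴)/(8·41.0³·22) = 3.4052 N/mm
N_t = 24; L_s = 5.6·24 = 134.4 mm; δ_solid = L₀ − L_s = 271 − 134.4 = 136.6 mm
δ = F/k = 418/3.4052 = 122.75 mm
δ < δ_solid → spring does not go solid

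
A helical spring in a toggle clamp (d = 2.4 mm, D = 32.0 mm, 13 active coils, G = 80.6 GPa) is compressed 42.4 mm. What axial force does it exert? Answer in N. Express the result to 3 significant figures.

k = Gd⁴/(8D³N_a) = (80.6×10³)(2.4⁴)/(8·32.0³·13) = 0.78469 N/mm
F = k·δ = 0.78469 × 42.4 = 33.271 N

33.3 N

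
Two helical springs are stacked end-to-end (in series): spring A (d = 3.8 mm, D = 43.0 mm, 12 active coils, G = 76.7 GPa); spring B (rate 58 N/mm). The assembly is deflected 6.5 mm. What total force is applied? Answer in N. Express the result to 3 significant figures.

13.1 N

k_A = Gd⁴/(8D³N_a) = (76.7×10³)(3.8⁴)/(8·43.0³·12) = 2.0953 N/mm
Series: 1/k_eq = 1/2.0953 + 1/58 = 0.49449; k_eq = 2.0223 N/mm
F = k_eq·δ = 2.0223·6.5 = 13.145 N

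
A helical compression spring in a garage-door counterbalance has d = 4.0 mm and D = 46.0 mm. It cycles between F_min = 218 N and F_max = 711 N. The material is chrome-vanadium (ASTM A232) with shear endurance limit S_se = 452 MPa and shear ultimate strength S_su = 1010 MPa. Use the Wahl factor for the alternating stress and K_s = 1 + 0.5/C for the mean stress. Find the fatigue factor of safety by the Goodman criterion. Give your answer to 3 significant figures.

0.500

C = D/d = 46.0/4.0 = 11.5000; K_W = (4C−1)/(4C−4)+0.615/C = 1.1249; K_s = 1+0.5/C = 1.0435
F_a = (F_max−F_min)/2 = 246.5 N; F_m = (F_max+F_min)/2 = 464.5 N
τ_a = K_W·8F_aD/(πd³) = 1.1249 × 451.16 = 507.52 MPa
τ_m = K_s·8F_mD/(πd³) = 1.0435 × 850.17 = 887.13 MPa
Goodman: 1/n_f = τ_a/S_se + τ_m/S_su = 507.52/452 + 887.13/1010 = 1.12283 + 0.87835 = 2.0012
n_f = 1/2.0012 = 0.4997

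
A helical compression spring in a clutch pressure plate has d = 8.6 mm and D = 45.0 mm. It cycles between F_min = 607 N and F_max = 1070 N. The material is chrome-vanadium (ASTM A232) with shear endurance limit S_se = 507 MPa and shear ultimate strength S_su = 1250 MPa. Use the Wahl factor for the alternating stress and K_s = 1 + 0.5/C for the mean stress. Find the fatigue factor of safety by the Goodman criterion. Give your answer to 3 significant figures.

C = D/d = 45.0/8.6 = 5.2326; K_W = (4C−1)/(4C−4)+0.615/C = 1.2947; K_s = 1+0.5/C = 1.0956
F_a = (F_max−F_min)/2 = 231.5 N; F_m = (F_max+F_min)/2 = 838.5 N
τ_a = K_W·8F_aD/(πd³) = 1.2947 × 41.707 = 53.999 MPa
τ_m = K_s·8F_mD/(πd³) = 1.0956 × 151.06 = 165.5 MPa
Goodman: 1/n_f = τ_a/S_se + τ_m/S_su = 53.999/507 + 165.5/1250 = 0.10651 + 0.13240 = 0.23891
n_f = 1/0.23891 = 4.186

4.19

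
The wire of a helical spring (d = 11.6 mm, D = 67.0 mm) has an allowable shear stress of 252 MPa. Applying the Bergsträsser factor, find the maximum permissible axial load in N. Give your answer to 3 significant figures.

C = D/d = 67.0/11.6 = 5.7759
K_B = (4C+2)/(4C−3) = 25.103/20.103 = 1.2487
τ_max = K·8FD/(πd³) → F_max = τ_allow·πd³/(8DK)
F_max = 252·π·11.6³/(8·67.0·1.2487) = 1.2357e+06/669.31 = 1846.3 N

1850 N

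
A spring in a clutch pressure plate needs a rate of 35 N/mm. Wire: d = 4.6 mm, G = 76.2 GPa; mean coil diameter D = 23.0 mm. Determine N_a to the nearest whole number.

N_a = Gd⁴/(8D³k) = (76.2×10³ × 4.6⁴)/(8 × 23.0³ × 35)
    = 3.41182e+07 / 3.40676e+06 = 10.01 → 10 coils

10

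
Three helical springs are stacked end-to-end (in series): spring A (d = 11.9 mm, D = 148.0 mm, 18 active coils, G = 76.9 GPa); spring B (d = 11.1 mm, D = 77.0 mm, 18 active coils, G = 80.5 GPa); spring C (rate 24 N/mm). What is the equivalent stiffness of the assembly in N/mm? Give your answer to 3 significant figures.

k_A = Gd⁴/(8D³N_a) = (76.9×10³)(11.9⁴)/(8·148.0³·18) = 3.3034 N/mm
k_B = Gd⁴/(8D³N_a) = (80.5×10³)(11.1⁴)/(8·77.0³·18) = 18.589 N/mm
Series: 1/k_eq = 1/3.3034 + 1/18.589 + 1/24 = 0.39818; k_eq = 2.5114 N/mm

2.51 N/mm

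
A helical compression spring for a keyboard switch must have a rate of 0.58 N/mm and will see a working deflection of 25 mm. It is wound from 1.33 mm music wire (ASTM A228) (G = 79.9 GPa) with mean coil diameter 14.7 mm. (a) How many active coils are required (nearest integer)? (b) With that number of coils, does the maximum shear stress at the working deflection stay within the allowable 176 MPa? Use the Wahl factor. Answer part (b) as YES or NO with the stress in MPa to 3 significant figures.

N_a = Gd⁴/(8D³k) = (79.9×10³)(1.33⁴)/(8·14.7³·0.58) = 16.96 → N_a = 17
Actual rate k = Gd⁴/(8D³·17) = 0.57871 N/mm
Working load F = kδ = 0.57871·25 = 14.468 N
C = 14.7/1.33 = 11.0526; K_W = (4C−1)/(4C−4)+0.615/C = 1.1303
τ_max = K_W·8FD/(πd³) = 1.1303·230.2 = 260.18 MPa
τ_max > 176 MPa → exceeds allowable

(a) 17 coils; (b) NO, τ_max = 260 MPa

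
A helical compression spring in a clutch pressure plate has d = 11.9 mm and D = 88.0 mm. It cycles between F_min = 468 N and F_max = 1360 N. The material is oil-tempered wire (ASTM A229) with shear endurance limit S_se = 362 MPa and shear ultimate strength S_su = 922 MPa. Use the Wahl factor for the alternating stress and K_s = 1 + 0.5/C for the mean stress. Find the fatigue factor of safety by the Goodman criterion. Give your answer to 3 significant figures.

C = D/d = 88.0/11.9 = 7.3950; K_W = (4C−1)/(4C−4)+0.615/C = 1.2004; K_s = 1+0.5/C = 1.0676
F_a = (F_max−F_min)/2 = 446 N; F_m = (F_max+F_min)/2 = 914 N
τ_a = K_W·8F_aD/(πd³) = 1.2004 × 59.308 = 71.197 MPa
τ_m = K_s·8F_mD/(πd³) = 1.0676 × 121.54 = 129.76 MPa
Goodman: 1/n_f = τ_a/S_se + τ_m/S_su = 71.197/362 + 129.76/922 = 0.19668 + 0.14074 = 0.33741
n_f = 1/0.33741 = 2.964

2.96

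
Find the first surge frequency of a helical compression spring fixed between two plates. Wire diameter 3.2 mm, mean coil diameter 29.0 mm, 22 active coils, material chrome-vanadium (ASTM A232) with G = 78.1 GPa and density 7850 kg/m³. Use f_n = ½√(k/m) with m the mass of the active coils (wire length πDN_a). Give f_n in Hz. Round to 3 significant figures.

k = Gd⁴/(8D³N_a) = (78.1×10³)(3.2⁴)/(8·29.0³·22) = 1.9079 N/mm = 1907.9 N/m
Wire length L = πDN_a = π·29.0·22 = 2004.3 mm
m = ρ·(πd²/4)·L = 7850 × 8.0425×10⁻⁶ m² × 2.0043 m = 0.12654 kg
f_n = ½√(k/m) = 0.5·√(1907.9/0.12654) = 0.5·√(15077) = 61.394 Hz

61.4 Hz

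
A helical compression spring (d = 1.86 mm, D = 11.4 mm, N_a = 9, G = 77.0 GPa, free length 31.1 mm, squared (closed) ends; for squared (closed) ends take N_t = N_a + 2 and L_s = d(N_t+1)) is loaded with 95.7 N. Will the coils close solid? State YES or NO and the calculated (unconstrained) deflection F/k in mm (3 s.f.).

YES, δ = 11.1 mm

k = Gd⁴/(8D³N_a) = (77.0×10³)(1.86⁴)/(8·11.4³·9) = 8.6396 N/mm
N_t = 11; L_s = 1.86·12 = 22.32 mm; δ_solid = L₀ − L_s = 31.1 − 22.32 = 8.78 mm
δ = F/k = 95.7/8.6396 = 11.077 mm
δ ≥ δ_solid → spring goes solid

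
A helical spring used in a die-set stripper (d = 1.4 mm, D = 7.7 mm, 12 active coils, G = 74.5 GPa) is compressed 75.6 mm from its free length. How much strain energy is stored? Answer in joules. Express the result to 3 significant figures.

k = Gd⁴/(8D³N_a) = (74.5×10³)(1.4⁴)/(8·7.7³·12) = 6.5302 N/mm
U = ½kδ² = 0.5 × 6.5302 × 75.6² = 18661 N·mm = 18.661 J

18.7 J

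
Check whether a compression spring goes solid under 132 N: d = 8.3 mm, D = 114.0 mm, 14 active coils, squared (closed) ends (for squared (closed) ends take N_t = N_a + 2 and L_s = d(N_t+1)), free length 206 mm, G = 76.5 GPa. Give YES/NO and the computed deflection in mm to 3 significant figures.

k = Gd⁴/(8D³N_a) = (76.5×10³)(8.3⁴)/(8·114.0³·14) = 2.188 N/mm
N_t = 16; L_s = 8.3·17 = 141.1 mm; δ_solid = L₀ − L_s = 206 − 141.1 = 64.9 mm
δ = F/k = 132/2.188 = 60.33 mm
δ < δ_solid → spring does not go solid

NO, δ = 60.3 mm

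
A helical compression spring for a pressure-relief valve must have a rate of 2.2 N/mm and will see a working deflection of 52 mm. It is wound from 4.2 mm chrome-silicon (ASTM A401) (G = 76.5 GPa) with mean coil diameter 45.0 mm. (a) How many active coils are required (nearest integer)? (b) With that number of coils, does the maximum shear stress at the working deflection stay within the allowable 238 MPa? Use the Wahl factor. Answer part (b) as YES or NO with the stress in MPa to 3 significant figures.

(a) 15 coils; (b) YES, τ_max = 199 MPa

N_a = Gd⁴/(8D³k) = (76.5×10³)(4.2⁴)/(8·45.0³·2.2) = 14.84 → N_a = 15
Actual rate k = Gd⁴/(8D³·15) = 2.1769 N/mm
Working load F = kδ = 2.1769·52 = 113.2 N
C = 45.0/4.2 = 10.7143; K_W = (4C−1)/(4C−4)+0.615/C = 1.1346
τ_max = K_W·8FD/(πd³) = 1.1346·175.08 = 198.65 MPa
τ_max ≤ 238 MPa → acceptable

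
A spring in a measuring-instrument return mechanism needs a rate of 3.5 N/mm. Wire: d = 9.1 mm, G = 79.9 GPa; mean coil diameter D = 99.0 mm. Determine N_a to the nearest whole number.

N_a = Gd⁴/(8D³k) = (79.9×10³ × 9.1⁴)/(8 × 99.0³ × 3.5)
    = 5.47914e+08 / 2.71684e+07 = 20.17 → 20 coils

20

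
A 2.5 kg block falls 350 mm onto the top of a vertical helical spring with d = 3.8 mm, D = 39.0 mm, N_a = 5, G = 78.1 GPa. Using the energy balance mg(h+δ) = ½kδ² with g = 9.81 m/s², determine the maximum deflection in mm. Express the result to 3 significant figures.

53.7 mm

k = Gd⁴/(8D³N_a) = (78.1×10³)(3.8⁴)/(8·39.0³·5) = 6.8633 N/mm
W = mg = 2.5 × 9.81 = 24.525 N
½kδ² − Wδ − Wh = 0 → δ = (W + √(W² + 2kWh))/k
δ = (24.525 + √(601.48 + 117825))/6.8633 = (24.525 + 344.13)/6.8633 = 53.714 mm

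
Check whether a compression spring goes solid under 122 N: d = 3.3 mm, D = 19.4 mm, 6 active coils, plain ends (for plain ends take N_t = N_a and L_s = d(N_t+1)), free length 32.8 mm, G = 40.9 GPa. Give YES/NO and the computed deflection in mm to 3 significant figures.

k = Gd⁴/(8D³N_a) = (40.9×10³)(3.3⁴)/(8·19.4³·6) = 13.84 N/mm
N_t = 6; L_s = 3.3·7 = 23.1 mm; δ_solid = L₀ − L_s = 32.8 − 23.1 = 9.7 mm
δ = F/k = 122/13.84 = 8.8151 mm
δ < δ_solid → spring does not go solid

NO, δ = 8.82 mm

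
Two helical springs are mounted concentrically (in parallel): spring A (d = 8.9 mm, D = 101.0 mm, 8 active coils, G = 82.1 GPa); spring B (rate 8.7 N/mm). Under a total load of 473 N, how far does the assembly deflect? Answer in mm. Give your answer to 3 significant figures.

k_A = Gd⁴/(8D³N_a) = (82.1×10³)(8.9⁴)/(8·101.0³·8) = 7.8119 N/mm
Parallel: k_eq = 7.8119 + 8.7 = 16.512 N/mm
δ = F/k_eq = 473/16.512 = 28.646 mm

28.6 mm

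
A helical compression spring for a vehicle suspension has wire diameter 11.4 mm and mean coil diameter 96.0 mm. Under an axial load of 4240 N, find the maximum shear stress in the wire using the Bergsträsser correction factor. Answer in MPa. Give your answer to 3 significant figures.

Spring index C = D/d = 96.0/11.4 = 8.4211
K_B = (4C+2)/(4C−3) = 35.684/30.684 = 1.1630
τ₀ = 8FD/(πd³) = 8·4240·96.0/(π·11.4³) = 3.25632e+06/4654.4 = 699.62 MPa
τ_max = K·τ₀ = 1.1630 × 699.62 = 813.62 MPa

814 MPa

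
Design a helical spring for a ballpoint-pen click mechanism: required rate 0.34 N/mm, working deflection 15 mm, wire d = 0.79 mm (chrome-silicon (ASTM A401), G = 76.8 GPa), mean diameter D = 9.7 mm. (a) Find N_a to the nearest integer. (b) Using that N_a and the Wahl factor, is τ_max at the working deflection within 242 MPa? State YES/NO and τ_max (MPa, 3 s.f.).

N_a = Gd⁴/(8D³k) = (76.8×10³)(0.79⁴)/(8·9.7³·0.34) = 12.05 → N_a = 12
Actual rate k = Gd⁴/(8D³·12) = 0.34142 N/mm
Working load F = kδ = 0.34142·15 = 5.1212 N
C = 9.7/0.79 = 12.2785; K_W = (4C−1)/(4C−4)+0.615/C = 1.1166
τ_max = K_W·8FD/(πd³) = 1.1166·256.57 = 286.48 MPa
τ_max > 242 MPa → exceeds allowable

(a) 12 coils; (b) NO, τ_max = 286 MPa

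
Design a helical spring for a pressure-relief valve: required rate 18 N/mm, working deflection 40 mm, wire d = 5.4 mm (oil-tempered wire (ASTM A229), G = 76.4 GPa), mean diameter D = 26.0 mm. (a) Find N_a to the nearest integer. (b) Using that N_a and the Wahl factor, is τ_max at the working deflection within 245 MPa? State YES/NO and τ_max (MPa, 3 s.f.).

N_a = Gd⁴/(8D³k) = (76.4×10³)(5.4⁴)/(8·26.0³·18) = 25.67 → N_a = 26
Actual rate k = Gd⁴/(8D³·26) = 17.77 N/mm
Working load F = kδ = 17.77·40 = 710.8 N
C = 26.0/5.4 = 4.8148; K_W = (4C−1)/(4C−4)+0.615/C = 1.3243
τ_max = K_W·8FD/(πd³) = 1.3243·298.87 = 395.8 MPa
τ_max > 245 MPa → exceeds allowable

(a) 26 coils; (b) NO, τ_max = 396 MPa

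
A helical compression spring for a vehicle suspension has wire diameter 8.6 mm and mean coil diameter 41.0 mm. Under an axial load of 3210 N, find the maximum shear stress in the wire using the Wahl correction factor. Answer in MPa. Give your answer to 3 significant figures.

700 MPa

Spring index C = D/d = 41.0/8.6 = 4.7674
K_W = (4C−1)/(4C−4) + 0.615/C = 18.070/15.070 + 0.1290 = 1.3281
τ₀ = 8FD/(πd³) = 8·3210·41.0/(π·8.6³) = 1.05288e+06/1998.2 = 526.91 MPa
τ_max = K·τ₀ = 1.3281 × 526.91 = 699.77 MPa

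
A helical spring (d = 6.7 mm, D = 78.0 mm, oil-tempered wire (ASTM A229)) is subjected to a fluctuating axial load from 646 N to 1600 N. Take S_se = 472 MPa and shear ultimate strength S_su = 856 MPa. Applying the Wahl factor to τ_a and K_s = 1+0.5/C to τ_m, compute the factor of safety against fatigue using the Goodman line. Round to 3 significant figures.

0.605

C = D/d = 78.0/6.7 = 11.6418; K_W = (4C−1)/(4C−4)+0.615/C = 1.1233; K_s = 1+0.5/C = 1.0429
F_a = (F_max−F_min)/2 = 477 N; F_m = (F_max+F_min)/2 = 1123 N
τ_a = K_W·8F_aD/(πd³) = 1.1233 × 315.01 = 353.86 MPa
τ_m = K_s·8F_mD/(πd³) = 1.0429 × 741.63 = 773.49 MPa
Goodman: 1/n_f = τ_a/S_se + τ_m/S_su = 353.86/472 + 773.49/856 = 0.74969 + 0.90361 = 1.6533
n_f = 1/1.6533 = 0.6049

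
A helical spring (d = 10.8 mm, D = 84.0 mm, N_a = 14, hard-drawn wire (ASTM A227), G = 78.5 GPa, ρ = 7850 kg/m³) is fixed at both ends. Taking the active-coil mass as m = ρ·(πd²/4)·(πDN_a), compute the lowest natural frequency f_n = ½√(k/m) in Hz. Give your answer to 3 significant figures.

38.9 Hz

k = Gd⁴/(8D³N_a) = (78.5×10³)(10.8⁴)/(8·84.0³·14) = 16.088 N/mm = 16088 N/m
Wire length L = πDN_a = π·84.0·14 = 3694.5 mm
m = ρ·(πd²/4)·L = 7850 × 91.609×10⁻⁶ m² × 3.6945 m = 2.6568 kg
f_n = ½√(k/m) = 0.5·√(16088/2.6568) = 0.5·√(6055.4) = 38.908 Hz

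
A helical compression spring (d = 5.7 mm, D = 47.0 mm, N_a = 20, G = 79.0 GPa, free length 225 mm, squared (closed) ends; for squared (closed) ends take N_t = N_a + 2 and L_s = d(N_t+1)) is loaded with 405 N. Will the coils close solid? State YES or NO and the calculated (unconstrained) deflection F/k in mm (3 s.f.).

k = Gd⁴/(8D³N_a) = (79.0×10³)(5.7⁴)/(8·47.0³·20) = 5.0201 N/mm
N_t = 22; L_s = 5.7·23 = 131.1 mm; δ_solid = L₀ − L_s = 225 − 131.1 = 93.9 mm
δ = F/k = 405/5.0201 = 80.676 mm
δ < δ_solid → spring does not go solid

NO, δ = 80.7 mm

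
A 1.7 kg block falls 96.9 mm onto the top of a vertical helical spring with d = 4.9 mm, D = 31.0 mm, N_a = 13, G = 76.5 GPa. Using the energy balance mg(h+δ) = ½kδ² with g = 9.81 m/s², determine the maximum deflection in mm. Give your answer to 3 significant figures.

k = Gd⁴/(8D³N_a) = (76.5×10³)(4.9⁴)/(8·31.0³·13) = 14.234 N/mm
W = mg = 1.7 × 9.81 = 16.677 N
½kδ² − Wδ − Wh = 0 → δ = (W + √(W² + 2kWh))/k
δ = (16.677 + √(278.12 + 46004.4))/14.234 = (16.677 + 215.13)/14.234 = 16.286 mm

16.3 mm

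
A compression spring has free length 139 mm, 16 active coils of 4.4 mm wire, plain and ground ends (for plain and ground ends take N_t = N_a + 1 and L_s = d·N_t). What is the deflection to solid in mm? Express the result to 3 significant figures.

64.2 mm

N_t = 17; L_s = 4.4·17 = 74.8 mm
δ_solid = L₀ − L_s = 139 − 74.8 = 64.2 mm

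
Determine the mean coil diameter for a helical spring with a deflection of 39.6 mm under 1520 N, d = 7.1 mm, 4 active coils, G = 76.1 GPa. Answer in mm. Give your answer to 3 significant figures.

54.0 mm

Required rate k = F/δ = 1520/39.6 = 38.384 N/mm
D = (Gd⁴/(8N_a·k))^(1/3) = (76.1×10³·7.1⁴/(8·4·38.384))^(1/3)
  = (157442)^(1/3) = 53.9974 mm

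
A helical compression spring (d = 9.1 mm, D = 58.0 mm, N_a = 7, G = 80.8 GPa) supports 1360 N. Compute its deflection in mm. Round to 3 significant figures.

k = Gd⁴/(8D³N_a) = (80.8×10³)(9.1⁴)/(8·58.0³·7) = 50.711 N/mm
δ = F/k = 1360 / 50.711 = 26.818 mm

26.8 mm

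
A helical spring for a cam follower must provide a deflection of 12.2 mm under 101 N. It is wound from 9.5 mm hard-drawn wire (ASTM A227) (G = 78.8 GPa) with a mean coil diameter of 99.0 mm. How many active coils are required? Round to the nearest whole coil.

10

Required rate k = F/δ = 101/12.2 = 8.2787 N/mm
N_a = Gd⁴/(8D³k) = (78.8×10³ × 9.5⁴)/(8 × 99.0³ × 8.2787)
    = 6.41831e+08 / 6.42624e+07 = 9.988 → 10 coils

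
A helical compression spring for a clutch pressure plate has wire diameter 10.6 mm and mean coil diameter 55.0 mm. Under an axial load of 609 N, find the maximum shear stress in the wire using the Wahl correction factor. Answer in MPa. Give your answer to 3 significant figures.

92.9 MPa

Spring index C = D/d = 55.0/10.6 = 5.1887
K_W = (4C−1)/(4C−4) + 0.615/C = 19.755/16.755 + 0.1185 = 1.2976
τ₀ = 8FD/(πd³) = 8·609·55.0/(π·10.6³) = 267960/3741.7 = 71.615 MPa
τ_max = K·τ₀ = 1.2976 × 71.615 = 92.926 MPa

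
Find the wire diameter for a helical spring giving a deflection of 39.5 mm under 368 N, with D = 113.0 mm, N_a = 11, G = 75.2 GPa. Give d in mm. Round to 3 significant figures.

Required rate k = F/δ = 368/39.5 = 9.3165 N/mm
d = (8D³N_a·k / G)^(1/4) = (8·113.0³·11·9.3165 / (75.2×10³))^0.25
  = (15731)^0.25 = 11.1992 mm

11.2 mm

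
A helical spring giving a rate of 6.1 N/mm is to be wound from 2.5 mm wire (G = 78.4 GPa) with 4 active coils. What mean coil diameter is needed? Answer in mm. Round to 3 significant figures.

D = (Gd⁴/(8N_a·k))^(1/3) = (78.4×10³·2.5⁴/(8·4·6.1))^(1/3)
  = (15689)^(1/3) = 25.0341 mm

25.0 mm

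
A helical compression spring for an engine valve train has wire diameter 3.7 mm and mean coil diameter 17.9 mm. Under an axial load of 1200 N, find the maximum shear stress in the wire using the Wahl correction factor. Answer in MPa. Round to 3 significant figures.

Spring index C = D/d = 17.9/3.7 = 4.8378
K_W = (4C−1)/(4C−4) + 0.615/C = 18.351/15.351 + 0.1271 = 1.3225
τ₀ = 8FD/(πd³) = 8·1200·17.9/(π·3.7³) = 171840/159.13 = 1079.9 MPa
τ_max = K·τ₀ = 1.3225 × 1079.9 = 1428.2 MPa

1430 MPa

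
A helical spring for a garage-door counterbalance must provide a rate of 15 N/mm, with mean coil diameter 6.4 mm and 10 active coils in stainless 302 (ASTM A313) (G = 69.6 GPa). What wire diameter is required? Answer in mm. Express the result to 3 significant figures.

d = (8D³N_a·k / G)^(1/4) = (8·6.4³·10·15 / (69.6×10³))^0.25
  = (4.5197)^0.25 = 1.4581 mm

1.46 mm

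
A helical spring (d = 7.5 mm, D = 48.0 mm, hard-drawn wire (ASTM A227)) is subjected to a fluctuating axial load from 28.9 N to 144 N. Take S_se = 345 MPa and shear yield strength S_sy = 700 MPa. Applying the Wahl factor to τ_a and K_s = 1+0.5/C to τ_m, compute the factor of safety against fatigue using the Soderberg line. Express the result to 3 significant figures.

10.2

C = D/d = 48.0/7.5 = 6.4000; K_W = (4C−1)/(4C−4)+0.615/C = 1.2350; K_s = 1+0.5/C = 1.0781
F_a = (F_max−F_min)/2 = 57.55 N; F_m = (F_max+F_min)/2 = 86.45 N
τ_a = K_W·8F_aD/(πd³) = 1.2350 × 16.674 = 20.592 MPa
τ_m = K_s·8F_mD/(πd³) = 1.0781 × 25.047 = 27.004 MPa
Soderberg: 1/n_f = τ_a/S_se + τ_m/S_sy = 20.592/345 + 27.004/700 = 0.05969 + 0.03858 = 0.098265
n_f = 1/0.098265 = 10.18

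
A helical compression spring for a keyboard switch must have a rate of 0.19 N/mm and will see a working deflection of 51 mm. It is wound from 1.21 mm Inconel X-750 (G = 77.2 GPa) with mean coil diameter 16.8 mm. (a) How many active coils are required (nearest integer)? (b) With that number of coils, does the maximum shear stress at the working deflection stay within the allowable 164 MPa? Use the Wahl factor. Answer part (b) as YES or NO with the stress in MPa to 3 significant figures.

N_a = Gd⁴/(8D³k) = (77.2×10³)(1.21⁴)/(8·16.8³·0.19) = 22.96 → N_a = 23
Actual rate k = Gd⁴/(8D³·23) = 0.18968 N/mm
Working load F = kδ = 0.18968·51 = 9.6735 N
C = 16.8/1.21 = 13.8843; K_W = (4C−1)/(4C−4)+0.615/C = 1.1025
τ_max = K_W·8FD/(πd³) = 1.1025·233.6 = 257.55 MPa
τ_max > 164 MPa → exceeds allowable

(a) 23 coils; (b) NO, τ_max = 258 MPa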